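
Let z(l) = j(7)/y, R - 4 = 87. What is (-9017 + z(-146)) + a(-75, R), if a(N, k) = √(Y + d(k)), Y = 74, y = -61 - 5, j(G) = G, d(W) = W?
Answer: -595129/66 + √165 ≈ -9004.3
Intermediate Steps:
y = -66
R = 91 (R = 4 + 87 = 91)
a(N, k) = √(74 + k)
z(l) = -7/66 (z(l) = 7/(-66) = 7*(-1/66) = -7/66)
(-9017 + z(-146)) + a(-75, R) = (-9017 - 7/66) + √(74 + 91) = -595129/66 + √165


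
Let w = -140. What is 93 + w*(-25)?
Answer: 3593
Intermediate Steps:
93 + w*(-25) = 93 - 140*(-25) = 93 + 3500 = 3593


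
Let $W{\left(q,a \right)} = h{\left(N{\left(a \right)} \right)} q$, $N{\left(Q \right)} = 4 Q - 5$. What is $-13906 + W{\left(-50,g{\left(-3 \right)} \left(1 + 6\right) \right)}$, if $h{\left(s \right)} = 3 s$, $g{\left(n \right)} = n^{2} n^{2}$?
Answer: $-353356$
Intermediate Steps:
$g{\left(n \right)} = n^{4}$
$N{\left(Q \right)} = -5 + 4 Q$
$W{\left(q,a \right)} = q \left(-15 + 12 a\right)$ ($W{\left(q,a \right)} = 3 \left(-5 + 4 a\right) q = \left(-15 + 12 a\right) q = q \left(-15 + 12 a\right)$)
$-13906 + W{\left(-50,g{\left(-3 \right)} \left(1 + 6\right) \right)} = -13906 + 3 \left(-50\right) \left(-5 + 4 \left(-3\right)^{4} \left(1 + 6\right)\right) = -13906 + 3 \left(-50\right) \left(-5 + 4 \cdot 81 \cdot 7\right) = -13906 + 3 \left(-50\right) \left(-5 + 4 \cdot 567\right) = -13906 + 3 \left(-50\right) \left(-5 + 2268\right) = -13906 + 3 \left(-50\right) 2263 = -13906 - 339450 = -353356$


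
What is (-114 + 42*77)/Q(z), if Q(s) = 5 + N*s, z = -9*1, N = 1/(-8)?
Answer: 24960/49 ≈ 509.39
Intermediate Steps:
N = -1/8 ≈ -0.12500
z = -9
Q(s) = 5 - s/8
(-114 + 42*77)/Q(z) = (-114 + 42*77)/(5 - 1/8*(-9)) = (-114 + 3234)/(5 + 9/8) = 3120/(49/8) = 3120*(8/49) = 24960/49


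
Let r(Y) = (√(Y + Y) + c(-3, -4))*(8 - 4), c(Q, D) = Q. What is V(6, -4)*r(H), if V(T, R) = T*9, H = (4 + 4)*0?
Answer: -648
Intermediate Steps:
H = 0 (H = 8*0 = 0)
V(T, R) = 9*T
r(Y) = -12 + 4*√2*√Y (r(Y) = (√(Y + Y) - 3)*(8 - 4) = (√(2*Y) - 3)*4 = (√2*√Y - 3)*4 = (-3 + √2*√Y)*4 = -12 + 4*√2*√Y)
V(6, -4)*r(H) = (9*6)*(-12 + 4*√2*√0) = 54*(-12 + 4*√2*0) = 54*(-12 + 0) = 54*(-12) = -648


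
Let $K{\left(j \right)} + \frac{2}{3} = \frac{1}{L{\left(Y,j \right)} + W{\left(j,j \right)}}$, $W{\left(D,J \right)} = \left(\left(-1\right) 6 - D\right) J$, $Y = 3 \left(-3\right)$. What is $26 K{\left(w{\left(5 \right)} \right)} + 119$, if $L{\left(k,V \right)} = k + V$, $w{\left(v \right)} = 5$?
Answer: $\frac{17917}{177} \approx 101.23$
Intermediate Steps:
$Y = -9$
$W{\left(D,J \right)} = J \left(-6 - D\right)$ ($W{\left(D,J \right)} = \left(-6 - D\right) J = J \left(-6 - D\right)$)
$L{\left(k,V \right)} = V + k$
$K{\left(j \right)} = - \frac{2}{3} + \frac{1}{-9 + j - j \left(6 + j\right)}$ ($K{\left(j \right)} = - \frac{2}{3} + \frac{1}{\left(j - 9\right) - j \left(6 + j\right)} = - \frac{2}{3} + \frac{1}{\left(-9 + j\right) - j \left(6 + j\right)} = - \frac{2}{3} + \frac{1}{-9 + j - j \left(6 + j\right)}$)
$26 K{\left(w{\left(5 \right)} \right)} + 119 = 26 \frac{-21 - 50 - 2 \cdot 5^{2}}{3 \left(9 + 5^{2} + 5 \cdot 5\right)} + 119 = 26 \frac{-21 - 50 - 50}{3 \left(9 + 25 + 25\right)} + 119 = 26 \frac{-21 - 50 - 50}{3 \cdot 59} + 119 = 26 \cdot \frac{1}{3} \cdot \frac{1}{59} \left(-121\right) + 119 = 26 \left(- \frac{121}{177}\right) + 119 = - \frac{3146}{177} + 119 = \frac{17917}{177}$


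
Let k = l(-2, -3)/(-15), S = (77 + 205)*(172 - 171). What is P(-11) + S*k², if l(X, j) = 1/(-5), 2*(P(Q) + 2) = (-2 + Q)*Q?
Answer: 260813/3750 ≈ 69.550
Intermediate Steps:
P(Q) = -2 + Q*(-2 + Q)/2 (P(Q) = -2 + ((-2 + Q)*Q)/2 = -2 + (Q*(-2 + Q))/2 = -2 + Q*(-2 + Q)/2)
S = 282 (S = 282*1 = 282)
l(X, j) = -⅕
k = 1/75 (k = -⅕/(-15) = -⅕*(-1/15) = 1/75 ≈ 0.013333)
P(-11) + S*k² = (-2 + (½)*(-11)² - 1*(-11)) + 282*(1/75)² = (-2 + (½)*121 + 11) + 282*(1/5625) = (-2 + 121/2 + 11) + 94/1875 = 139/2 + 94/1875 = 260813/3750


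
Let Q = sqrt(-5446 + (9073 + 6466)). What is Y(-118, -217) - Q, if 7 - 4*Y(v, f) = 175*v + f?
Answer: 10437/2 - sqrt(10093) ≈ 5118.0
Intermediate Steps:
Y(v, f) = 7/4 - 175*v/4 - f/4 (Y(v, f) = 7/4 - (175*v + f)/4 = 7/4 - (f + 175*v)/4 = 7/4 + (-175*v/4 - f/4) = 7/4 - 175*v/4 - f/4)
Q = sqrt(10093) (Q = sqrt(-5446 + 15539) = sqrt(10093) ≈ 100.46)
Y(-118, -217) - Q = (7/4 - 175/4*(-118) - 1/4*(-217)) - sqrt(10093) = (7/4 + 10325/2 + 217/4) - sqrt(10093) = 10437/2 - sqrt(10093)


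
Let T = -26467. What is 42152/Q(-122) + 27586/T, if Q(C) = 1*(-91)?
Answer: -159735330/344071 ≈ -464.25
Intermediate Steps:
Q(C) = -91
42152/Q(-122) + 27586/T = 42152/(-91) + 27586/(-26467) = 42152*(-1/91) + 27586*(-1/26467) = -42152/91 - 27586/26467 = -159735330/344071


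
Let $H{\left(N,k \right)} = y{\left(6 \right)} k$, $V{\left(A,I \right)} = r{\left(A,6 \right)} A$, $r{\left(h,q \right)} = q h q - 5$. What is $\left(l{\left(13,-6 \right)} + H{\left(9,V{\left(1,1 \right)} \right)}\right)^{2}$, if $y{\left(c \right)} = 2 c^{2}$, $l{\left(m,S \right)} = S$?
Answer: $4955076$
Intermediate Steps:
$r{\left(h,q \right)} = -5 + h q^{2}$ ($r{\left(h,q \right)} = h q q - 5 = h q^{2} - 5 = -5 + h q^{2}$)
$V{\left(A,I \right)} = A \left(-5 + 36 A\right)$ ($V{\left(A,I \right)} = \left(-5 + A 6^{2}\right) A = \left(-5 + A 36\right) A = \left(-5 + 36 A\right) A = A \left(-5 + 36 A\right)$)
$H{\left(N,k \right)} = 72 k$ ($H{\left(N,k \right)} = 2 \cdot 6^{2} k = 2 \cdot 36 k = 72 k$)
$\left(l{\left(13,-6 \right)} + H{\left(9,V{\left(1,1 \right)} \right)}\right)^{2} = \left(-6 + 72 \cdot 1 \left(-5 + 36 \cdot 1\right)\right)^{2} = \left(-6 + 72 \cdot 1 \left(-5 + 36\right)\right)^{2} = \left(-6 + 72 \cdot 1 \cdot 31\right)^{2} = \left(-6 + 72 \cdot 31\right)^{2} = \left(-6 + 2232\right)^{2} = 2226^{2} = 4955076$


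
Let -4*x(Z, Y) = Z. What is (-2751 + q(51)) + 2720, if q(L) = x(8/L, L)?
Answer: -1583/51 ≈ -31.039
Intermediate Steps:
x(Z, Y) = -Z/4
q(L) = -2/L
(-2751 + q(51)) + 2720 = (-2751 - 2/51) + 2720 = -140303/51 + 2720 = -1583/51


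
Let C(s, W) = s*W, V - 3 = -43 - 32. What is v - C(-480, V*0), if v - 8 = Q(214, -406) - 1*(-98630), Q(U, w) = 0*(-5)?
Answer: 98638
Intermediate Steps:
V = -72 (V = 3 + (-43 - 32) = 3 - 75 = -72)
Q(U, w) = 0
C(s, W) = W*s
v = 98638 (v = 8 + (0 - 1*(-98630)) = 8 + (0 + 98630) = 8 + 98630 = 98638)
v - C(-480, V*0) = 98638 - (-72*0)*(-480) = 98638 - 0*(-480) = 98638 - 1*0 = 98638 + 0 = 98638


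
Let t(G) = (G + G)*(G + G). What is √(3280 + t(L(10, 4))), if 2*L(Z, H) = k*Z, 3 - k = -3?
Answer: 4*√430 ≈ 82.946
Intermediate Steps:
k = 6 (k = 3 - 1*(-3) = 3 + 3 = 6)
L(Z, H) = 3*Z (L(Z, H) = (6*Z)/2 = 3*Z)
t(G) = 4*G² (t(G) = (2*G)*(2*G) = 4*G²)
√(3280 + t(L(10, 4))) = √(3280 + 4*(3*10)²) = √(3280 + 4*30²) = √(3280 + 4*900) = √(3280 + 3600) = √6880 = 4*√430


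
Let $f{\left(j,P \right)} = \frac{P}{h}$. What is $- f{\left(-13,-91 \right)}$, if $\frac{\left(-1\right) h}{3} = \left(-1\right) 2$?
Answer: $\frac{91}{6} \approx 15.167$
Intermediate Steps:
$h = 6$ ($h = - 3 \left(\left(-1\right) 2\right) = \left(-3\right) \left(-2\right) = 6$)
$f{\left(j,P \right)} = \frac{P}{6}$
$- f{\left(-13,-91 \right)} = - \frac{-91}{6} = \left(-1\right) \left(- \frac{91}{6}\right) = \frac{91}{6}$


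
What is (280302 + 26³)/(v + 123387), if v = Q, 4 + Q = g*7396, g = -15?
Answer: 297878/12443 ≈ 23.939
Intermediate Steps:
Q = -110944 (Q = -4 - 15*7396 = -4 - 110940 = -110944)
v = -110944
(280302 + 26³)/(v + 123387) = (280302 + 26³)/(-110944 + 123387) = (280302 + 17576)/12443 = 297878*(1/12443) = 297878/12443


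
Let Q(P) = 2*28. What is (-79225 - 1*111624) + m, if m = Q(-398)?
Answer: -190793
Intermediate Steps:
Q(P) = 56
m = 56
(-79225 - 1*111624) + m = (-79225 - 1*111624) + 56 = (-79225 - 111624) + 56 = -190849 + 56 = -190793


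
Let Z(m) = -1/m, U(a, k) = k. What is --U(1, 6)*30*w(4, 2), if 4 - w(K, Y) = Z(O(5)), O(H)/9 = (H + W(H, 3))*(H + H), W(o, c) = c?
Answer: 2881/4 ≈ 720.25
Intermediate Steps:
O(H) = 18*H*(3 + H) (O(H) = 9*((H + 3)*(H + H)) = 9*((3 + H)*(2*H)) = 9*(2*H*(3 + H)) = 18*H*(3 + H))
w(K, Y) = 2881/720 (w(K, Y) = 4 - (-1)/(18*5*(3 + 5)) = 4 - (-1)/(18*5*8) = 4 - (-1)/720 = 4 - 1*(-1/720) = 4 + 1/720 = 2881/720)
--U(1, 6)*30*w(4, 2) = --1*6*30*2881/720 = -(-6*30)*2881/720 = -(-180)*2881/720 = -1*(-2881/4) = 2881/4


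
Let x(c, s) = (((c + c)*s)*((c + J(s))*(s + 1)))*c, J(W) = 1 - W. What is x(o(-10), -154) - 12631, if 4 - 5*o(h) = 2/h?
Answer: 80768081489/15625 ≈ 5.1692e+6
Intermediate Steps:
o(h) = ⅘ - 2/(5*h)
x(c, s) = 2*s*c²*(1 + s)*(1 + c - s) (x(c, s) = (((c + c)*s)*((c + (1 - s))*(s + 1)))*c = (((2*c)*s)*((1 + c - s)*(1 + s)))*c = ((2*c*s)*((1 + s)*(1 + c - s)))*c = (2*c*s*(1 + s)*(1 + c - s))*c = 2*s*c²*(1 + s)*(1 + c - s))
x(o(-10), -154) - 12631 = 2*(-154)*((⅖)*(-1 + 2*(-10))/(-10))²*(1 + (⅖)*(-1 + 2*(-10))/(-10) - 1*(-154)² + ((⅖)*(-1 + 2*(-10))/(-10))*(-154)) - 12631 = 2*(-154)*((⅖)*(-⅒)*(-1 - 20))²*(1 + (⅖)*(-⅒)*(-1 - 20) - 1*23716 + ((⅖)*(-⅒)*(-1 - 20))*(-154)) - 12631 = 2*(-154)*((⅖)*(-⅒)*(-21))²*(1 + (⅖)*(-⅒)*(-21) - 23716 + ((⅖)*(-⅒)*(-21))*(-154)) - 12631 = 2*(-154)*(21/25)²*(1 + 21/25 - 23716 + (21/25)*(-154)) - 12631 = 2*(-154)*(441/625)*(1 + 21/25 - 23716 - 3234/25) - 12631 = 2*(-154)*(441/625)*(-596088/25) - 12631 = 80965440864/15625 - 12631 = 80768081489/15625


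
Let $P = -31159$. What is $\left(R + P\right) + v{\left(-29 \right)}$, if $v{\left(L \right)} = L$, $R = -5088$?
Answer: $-36276$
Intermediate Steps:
$\left(R + P\right) + v{\left(-29 \right)} = \left(-5088 - 31159\right) - 29 = -36247 - 29 = -36276$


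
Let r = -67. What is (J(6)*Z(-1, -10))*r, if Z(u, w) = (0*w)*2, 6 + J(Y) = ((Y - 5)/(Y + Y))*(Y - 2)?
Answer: 0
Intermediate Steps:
J(Y) = -6 + (-5 + Y)*(-2 + Y)/(2*Y) (J(Y) = -6 + ((Y - 5)/(Y + Y))*(Y - 2) = -6 + ((-5 + Y)/((2*Y)))*(-2 + Y) = -6 + ((-5 + Y)*(1/(2*Y)))*(-2 + Y) = -6 + ((-5 + Y)/(2*Y))*(-2 + Y) = -6 + (-5 + Y)*(-2 + Y)/(2*Y))
Z(u, w) = 0 (Z(u, w) = 0*2 = 0)
(J(6)*Z(-1, -10))*r = (((½)*(10 + 6*(-19 + 6))/6)*0)*(-67) = (((½)*(⅙)*(10 + 6*(-13)))*0)*(-67) = (((½)*(⅙)*(10 - 78))*0)*(-67) = (((½)*(⅙)*(-68))*0)*(-67) = -17/3*0*(-67) = 0*(-67) = 0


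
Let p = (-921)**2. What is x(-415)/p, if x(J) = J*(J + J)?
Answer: 344450/848241 ≈ 0.40608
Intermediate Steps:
x(J) = 2*J**2 (x(J) = J*(2*J) = 2*J**2)
p = 848241
x(-415)/p = (2*(-415)**2)/848241 = (2*172225)*(1/848241) = 344450*(1/848241) = 344450/848241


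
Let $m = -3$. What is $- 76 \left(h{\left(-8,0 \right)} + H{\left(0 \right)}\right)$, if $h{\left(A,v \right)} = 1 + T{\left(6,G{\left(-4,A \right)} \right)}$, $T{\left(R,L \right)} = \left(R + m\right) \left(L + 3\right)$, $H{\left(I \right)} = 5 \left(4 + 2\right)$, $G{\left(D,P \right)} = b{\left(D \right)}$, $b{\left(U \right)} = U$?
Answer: $-2128$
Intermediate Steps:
$G{\left(D,P \right)} = D$
$H{\left(I \right)} = 30$ ($H{\left(I \right)} = 5 \cdot 6 = 30$)
$T{\left(R,L \right)} = \left(-3 + R\right) \left(3 + L\right)$ ($T{\left(R,L \right)} = \left(R - 3\right) \left(L + 3\right) = \left(-3 + R\right) \left(3 + L\right)$)
$h{\left(A,v \right)} = -2$ ($h{\left(A,v \right)} = 1 - 3 = -2$)
$- 76 \left(h{\left(-8,0 \right)} + H{\left(0 \right)}\right) = - 76 \left(-2 + 30\right) = \left(-76\right) 28 = -2128$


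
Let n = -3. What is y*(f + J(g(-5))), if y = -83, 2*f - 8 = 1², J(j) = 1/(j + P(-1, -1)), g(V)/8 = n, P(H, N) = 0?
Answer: -8881/24 ≈ -370.04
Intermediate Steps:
g(V) = -24 (g(V) = 8*(-3) = -24)
J(j) = 1/j (J(j) = 1/(j + 0) = 1/j)
f = 9/2 (f = 4 + (½)*1² = 4 + (½)*1 = 4 + ½ = 9/2 ≈ 4.5000)
y*(f + J(g(-5))) = -83*(9/2 + 1/(-24)) = -83*(9/2 - 1/24) = -83*107/24 = -8881/24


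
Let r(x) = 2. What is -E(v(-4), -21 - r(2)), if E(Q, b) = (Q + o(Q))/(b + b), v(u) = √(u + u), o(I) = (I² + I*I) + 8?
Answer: -4/23 + I*√2/23 ≈ -0.17391 + 0.061488*I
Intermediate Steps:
o(I) = 8 + 2*I² (o(I) = (I² + I²) + 8 = 2*I² + 8 = 8 + 2*I²)
v(u) = √2*√u (v(u) = √(2*u) = √2*√u)
E(Q, b) = (8 + Q + 2*Q²)/(2*b) (E(Q, b) = (Q + (8 + 2*Q²))/(b + b) = (8 + Q + 2*Q²)/((2*b)) = (8 + Q + 2*Q²)*(1/(2*b)) = (8 + Q + 2*Q²)/(2*b))
-E(v(-4), -21 - r(2)) = -(4 + (√2*√(-4))² + (√2*√(-4))/2)/(-21 - 1*2) = -(4 + (√2*(2*I))² + (√2*(2*I))/2)/(-21 - 2) = -(4 + (2*I*√2)² + (2*I*√2)/2)/(-23) = -(-1)*(4 - 8 + I*√2)/23 = -(-1)*(-4 + I*√2)/23 = -(4/23 - I*√2/23) = -4/23 + I*√2/23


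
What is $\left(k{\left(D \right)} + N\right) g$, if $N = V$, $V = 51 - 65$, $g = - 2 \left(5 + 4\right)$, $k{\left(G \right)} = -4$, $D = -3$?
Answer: $324$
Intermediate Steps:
$g = -18$ ($g = \left(-2\right) 9 = -18$)
$V = -14$ ($V = 51 - 65 = -14$)
$N = -14$
$\left(k{\left(D \right)} + N\right) g = \left(-4 - 14\right) \left(-18\right) = \left(-18\right) \left(-18\right) = 324$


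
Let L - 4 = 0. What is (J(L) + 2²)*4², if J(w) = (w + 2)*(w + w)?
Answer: 832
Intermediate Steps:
L = 4 (L = 4 + 0 = 4)
J(w) = 2*w*(2 + w) (J(w) = (2 + w)*(2*w) = 2*w*(2 + w))
(J(L) + 2²)*4² = (2*4*(2 + 4) + 2²)*4² = (2*4*6 + 4)*16 = (48 + 4)*16 = 52*16 = 832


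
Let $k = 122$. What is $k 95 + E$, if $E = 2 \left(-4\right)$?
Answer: $11582$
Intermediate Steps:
$E = -8$
$k 95 + E = 122 \cdot 95 - 8 = 11590 - 8 = 11582$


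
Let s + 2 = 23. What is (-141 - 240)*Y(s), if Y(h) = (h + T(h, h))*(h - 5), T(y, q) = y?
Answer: -256032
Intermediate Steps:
s = 21 (s = -2 + 23 = 21)
Y(h) = 2*h*(-5 + h) (Y(h) = (h + h)*(h - 5) = (2*h)*(-5 + h) = 2*h*(-5 + h))
(-141 - 240)*Y(s) = (-141 - 240)*(2*21*(-5 + 21)) = -762*21*16 = -381*672 = -256032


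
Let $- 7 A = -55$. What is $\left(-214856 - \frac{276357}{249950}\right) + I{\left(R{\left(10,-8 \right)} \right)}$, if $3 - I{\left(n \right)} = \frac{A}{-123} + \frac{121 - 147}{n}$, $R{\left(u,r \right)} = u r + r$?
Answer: $- \frac{1017239225383669}{4734552900} \approx -2.1485 \cdot 10^{5}$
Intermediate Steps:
$A = \frac{55}{7}$ ($A = \left(- \frac{1}{7}\right) \left(-55\right) = \frac{55}{7} \approx 7.8571$)
$R{\left(u,r \right)} = r + r u$ ($R{\left(u,r \right)} = r u + r = r + r u$)
$I{\left(n \right)} = \frac{2638}{861} + \frac{26}{n}$ ($I{\left(n \right)} = 3 - \left(\frac{55}{7 \left(-123\right)} + \frac{121 - 147}{n}\right) = 3 - \left(\frac{55}{7} \left(- \frac{1}{123}\right) + \frac{121 - 147}{n}\right) = 3 - \left(- \frac{55}{861} - \frac{26}{n}\right) = 3 + \left(\frac{55}{861} + \frac{26}{n}\right) = \frac{2638}{861} + \frac{26}{n}$)
$\left(-214856 - \frac{276357}{249950}\right) + I{\left(R{\left(10,-8 \right)} \right)} = \left(-214856 - \frac{276357}{249950}\right) + \left(\frac{2638}{861} + \frac{26}{\left(-8\right) \left(1 + 10\right)}\right) = \left(-214856 - \frac{276357}{249950}\right) + \left(\frac{2638}{861} + \frac{26}{\left(-8\right) 11}\right) = \left(-214856 - \frac{276357}{249950}\right) + \left(\frac{2638}{861} + \frac{26}{-88}\right) = - \frac{53703533557}{249950} + \left(\frac{2638}{861} + 26 \left(- \frac{1}{88}\right)\right) = - \frac{53703533557}{249950} + \left(\frac{2638}{861} - \frac{13}{44}\right) = - \frac{53703533557}{249950} + \frac{104879}{37884} = - \frac{1017239225383669}{4734552900}$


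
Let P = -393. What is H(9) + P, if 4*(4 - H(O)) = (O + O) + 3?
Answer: -1577/4 ≈ -394.25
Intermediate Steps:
H(O) = 13/4 - O/2 (H(O) = 4 - ((O + O) + 3)/4 = 4 - (2*O + 3)/4 = 4 - (3 + 2*O)/4 = 4 + (-¾ - O/2) = 13/4 - O/2)
H(9) + P = (13/4 - ½*9) - 393 = (13/4 - 9/2) - 393 = -5/4 - 393 = -1577/4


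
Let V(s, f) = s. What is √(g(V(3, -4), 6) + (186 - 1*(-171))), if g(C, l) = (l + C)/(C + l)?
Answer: √358 ≈ 18.921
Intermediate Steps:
g(C, l) = 1 (g(C, l) = (C + l)/(C + l) = 1)
√(g(V(3, -4), 6) + (186 - 1*(-171))) = √(1 + (186 - 1*(-171))) = √(1 + (186 + 171)) = √(1 + 357) = √358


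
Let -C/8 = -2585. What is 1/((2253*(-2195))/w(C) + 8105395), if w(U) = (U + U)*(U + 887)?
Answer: 59467408/482006831136471 ≈ 1.2337e-7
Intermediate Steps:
C = 20680 (C = -8*(-2585) = 20680)
w(U) = 2*U*(887 + U) (w(U) = (2*U)*(887 + U) = 2*U*(887 + U))
1/((2253*(-2195))/w(C) + 8105395) = 1/((2253*(-2195))/((2*20680*(887 + 20680))) + 8105395) = 1/(-4945335/(2*20680*21567) + 8105395) = 1/(-4945335/892011120 + 8105395) = 1/(-4945335*1/892011120 + 8105395) = 1/(-329689/59467408 + 8105395) = 1/(482006831136471/59467408) = 59467408/482006831136471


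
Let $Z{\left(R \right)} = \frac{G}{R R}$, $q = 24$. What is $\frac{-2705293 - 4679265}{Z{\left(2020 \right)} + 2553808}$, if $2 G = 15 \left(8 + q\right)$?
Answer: $- \frac{376649380790}{130256977043} \approx -2.8916$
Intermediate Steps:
$G = 240$ ($G = \frac{15 \left(8 + 24\right)}{2} = \frac{15 \cdot 32}{2} = \frac{1}{2} \cdot 480 = 240$)
$Z{\left(R \right)} = \frac{240}{R^{2}}$ ($Z{\left(R \right)} = \frac{240}{R R} = \frac{240}{R^{2}}$)
$\frac{-2705293 - 4679265}{Z{\left(2020 \right)} + 2553808} = \frac{-2705293 - 4679265}{\frac{240}{4080400} + 2553808} = - \frac{7384558}{240 \cdot \frac{1}{4080400} + 2553808} = - \frac{7384558}{\frac{3}{51005} + 2553808} = - \frac{7384558}{\frac{130256977043}{51005}} = \left(-7384558\right) \frac{51005}{130256977043} = - \frac{376649380790}{130256977043}$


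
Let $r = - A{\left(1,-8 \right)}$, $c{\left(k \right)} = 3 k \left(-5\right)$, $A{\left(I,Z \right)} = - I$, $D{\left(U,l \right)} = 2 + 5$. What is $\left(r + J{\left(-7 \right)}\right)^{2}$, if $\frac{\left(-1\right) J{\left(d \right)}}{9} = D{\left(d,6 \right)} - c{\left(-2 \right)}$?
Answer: $43264$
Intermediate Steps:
$D{\left(U,l \right)} = 7$
$c{\left(k \right)} = - 15 k$
$J{\left(d \right)} = 207$ ($J{\left(d \right)} = - 9 \left(7 - \left(-15\right) \left(-2\right)\right) = - 9 \left(7 - 30\right) = \left(-9\right) \left(-23\right) = 207$)
$r = 1$ ($r = - \left(-1\right) 1 = \left(-1\right) \left(-1\right) = 1$)
$\left(r + J{\left(-7 \right)}\right)^{2} = \left(1 + 207\right)^{2} = 208^{2} = 43264$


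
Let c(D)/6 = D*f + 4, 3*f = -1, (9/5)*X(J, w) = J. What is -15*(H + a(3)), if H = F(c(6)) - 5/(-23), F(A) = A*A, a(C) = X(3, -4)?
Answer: -50330/23 ≈ -2188.3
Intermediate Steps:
X(J, w) = 5*J/9
a(C) = 5/3 (a(C) = (5/9)*3 = 5/3)
f = -1/3 (f = (1/3)*(-1) = -1/3 ≈ -0.33333)
c(D) = 24 - 2*D (c(D) = 6*(D*(-1/3) + 4) = 6*(-D/3 + 4) = 6*(4 - D/3) = 24 - 2*D)
F(A) = A**2
H = 3317/23 (H = (24 - 2*6)**2 - 5/(-23) = (24 - 12)**2 - 5*(-1/23) = 12**2 + 5/23 = 144 + 5/23 = 3317/23 ≈ 144.22)
-15*(H + a(3)) = -15*(3317/23 + 5/3) = -15*10066/69 = -50330/23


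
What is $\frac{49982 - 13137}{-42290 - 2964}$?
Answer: $- \frac{36845}{45254} \approx -0.81418$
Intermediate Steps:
$\frac{49982 - 13137}{-42290 - 2964} = \frac{36845}{-45254} = 36845 \left(- \frac{1}{45254}\right) = - \frac{36845}{45254}$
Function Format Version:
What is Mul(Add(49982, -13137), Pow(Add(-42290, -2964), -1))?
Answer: Rational(-36845, 45254) ≈ -0.81418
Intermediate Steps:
Mul(Add(49982, -13137), Pow(Add(-42290, -2964), -1)) = Mul(36845, Pow(-45254, -1)) = Mul(36845, Rational(-1, 45254)) = Rational(-36845, 45254)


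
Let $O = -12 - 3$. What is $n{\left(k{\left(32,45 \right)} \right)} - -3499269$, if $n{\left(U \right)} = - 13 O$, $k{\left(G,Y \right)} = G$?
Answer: $3499464$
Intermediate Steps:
$O = -15$
$n{\left(U \right)} = 195$ ($n{\left(U \right)} = \left(-13\right) \left(-15\right) = 195$)
$n{\left(k{\left(32,45 \right)} \right)} - -3499269 = 195 - -3499269 = 195 + 3499269 = 3499464$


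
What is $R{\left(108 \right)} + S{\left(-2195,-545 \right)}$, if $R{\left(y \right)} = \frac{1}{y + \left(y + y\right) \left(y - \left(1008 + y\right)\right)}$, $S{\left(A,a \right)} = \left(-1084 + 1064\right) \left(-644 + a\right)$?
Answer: $\frac{5175003599}{217620} \approx 23780.0$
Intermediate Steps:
$S{\left(A,a \right)} = 12880 - 20 a$ ($S{\left(A,a \right)} = - 20 \left(-644 + a\right) = 12880 - 20 a$)
$R{\left(y \right)} = - \frac{1}{2015 y}$ ($R{\left(y \right)} = \frac{1}{y + 2 y \left(-1008\right)} = \frac{1}{y - 2016 y} = \frac{1}{\left(-2015\right) y} = - \frac{1}{2015 y}$)
$R{\left(108 \right)} + S{\left(-2195,-545 \right)} = - \frac{1}{2015 \cdot 108} + \left(12880 - -10900\right) = \left(- \frac{1}{2015}\right) \frac{1}{108} + \left(12880 + 10900\right) = - \frac{1}{217620} + 23780 = \frac{5175003599}{217620}$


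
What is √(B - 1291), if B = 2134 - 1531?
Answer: 4*I*√43 ≈ 26.23*I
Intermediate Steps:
B = 603
√(B - 1291) = √(603 - 1291) = √(-688) = 4*I*√43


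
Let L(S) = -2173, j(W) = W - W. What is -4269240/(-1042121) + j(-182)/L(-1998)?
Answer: 4269240/1042121 ≈ 4.0967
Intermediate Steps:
j(W) = 0
-4269240/(-1042121) + j(-182)/L(-1998) = -4269240/(-1042121) + 0/(-2173) = -4269240*(-1/1042121) + 0*(-1/2173) = 4269240/1042121 + 0 = 4269240/1042121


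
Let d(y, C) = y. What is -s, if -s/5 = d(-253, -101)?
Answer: -1265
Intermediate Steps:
s = 1265 (s = -5*(-253) = 1265)
-s = -1*1265 = -1265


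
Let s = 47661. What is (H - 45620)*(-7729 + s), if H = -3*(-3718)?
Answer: -1376296312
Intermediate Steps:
H = 11154
(H - 45620)*(-7729 + s) = (11154 - 45620)*(-7729 + 47661) = -34466*39932 = -1376296312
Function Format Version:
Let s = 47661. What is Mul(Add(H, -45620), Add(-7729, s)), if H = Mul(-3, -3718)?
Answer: -1376296312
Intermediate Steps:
H = 11154
Mul(Add(H, -45620), Add(-7729, s)) = Mul(Add(11154, -45620), Add(-7729, 47661)) = Mul(-34466, 39932) = -1376296312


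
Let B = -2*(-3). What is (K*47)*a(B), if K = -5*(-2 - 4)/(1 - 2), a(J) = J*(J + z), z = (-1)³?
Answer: -42300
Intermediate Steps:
B = 6
z = -1
a(J) = J*(-1 + J) (a(J) = J*(J - 1) = J*(-1 + J))
K = -30 (K = -(-30)/(-1) = -(-30)*(-1) = -5*6 = -30)
(K*47)*a(B) = (-30*47)*(6*(-1 + 6)) = -8460*5 = -1410*30 = -42300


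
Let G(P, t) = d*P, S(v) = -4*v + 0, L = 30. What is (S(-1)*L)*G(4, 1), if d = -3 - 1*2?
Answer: -2400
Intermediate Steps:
d = -5 (d = -3 - 2 = -5)
S(v) = -4*v
G(P, t) = -5*P
(S(-1)*L)*G(4, 1) = (-4*(-1)*30)*(-5*4) = (4*30)*(-20) = 120*(-20) = -2400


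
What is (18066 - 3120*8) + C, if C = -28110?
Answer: -35004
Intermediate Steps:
(18066 - 3120*8) + C = (18066 - 3120*8) - 28110 = (18066 - 24960) - 28110 = -6894 - 28110 = -35004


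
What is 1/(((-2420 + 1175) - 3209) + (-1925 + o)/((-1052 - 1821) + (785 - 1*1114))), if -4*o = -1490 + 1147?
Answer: -12808/57039475 ≈ -0.00022455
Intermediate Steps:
o = 343/4 (o = -(-1490 + 1147)/4 = -¼*(-343) = 343/4 ≈ 85.750)
1/(((-2420 + 1175) - 3209) + (-1925 + o)/((-1052 - 1821) + (785 - 1*1114))) = 1/(((-2420 + 1175) - 3209) + (-1925 + 343/4)/((-1052 - 1821) + (785 - 1*1114))) = 1/((-1245 - 3209) - 7357/(4*(-2873 + (785 - 1114)))) = 1/(-4454 - 7357/(4*(-2873 - 329))) = 1/(-4454 - 7357/4/(-3202)) = 1/(-4454 - 7357/4*(-1/3202)) = 1/(-4454 + 7357/12808) = 1/(-57039475/12808) = -12808/57039475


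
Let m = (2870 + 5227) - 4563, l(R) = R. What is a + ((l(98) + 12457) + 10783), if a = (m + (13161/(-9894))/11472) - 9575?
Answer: 654426040445/37834656 ≈ 17297.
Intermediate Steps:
m = 3534 (m = 8097 - 4563 = 3534)
a = -228559161283/37834656 (a = (3534 + (13161/(-9894))/11472) - 9575 = (3534 + (13161*(-1/9894))*(1/11472)) - 9575 = (3534 - 4387/3298*1/11472) - 9575 = (3534 - 4387/37834656) - 9575 = 133707669917/37834656 - 9575 = -228559161283/37834656 ≈ -6041.0)
a + ((l(98) + 12457) + 10783) = -228559161283/37834656 + ((98 + 12457) + 10783) = -228559161283/37834656 + (12555 + 10783) = -228559161283/37834656 + 23338 = 654426040445/37834656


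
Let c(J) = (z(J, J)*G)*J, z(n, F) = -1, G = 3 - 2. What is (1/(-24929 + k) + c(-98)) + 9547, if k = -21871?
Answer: 451385999/46800 ≈ 9645.0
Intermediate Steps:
G = 1
c(J) = -J (c(J) = (-1*1)*J = -J)
(1/(-24929 + k) + c(-98)) + 9547 = (1/(-24929 - 21871) - 1*(-98)) + 9547 = (1/(-46800) + 98) + 9547 = (-1/46800 + 98) + 9547 = 4586399/46800 + 9547 = 451385999/46800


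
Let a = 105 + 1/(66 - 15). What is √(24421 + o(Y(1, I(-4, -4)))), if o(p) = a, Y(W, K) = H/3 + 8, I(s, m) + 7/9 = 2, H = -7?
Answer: √63792177/51 ≈ 156.61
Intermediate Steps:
I(s, m) = 11/9 (I(s, m) = -7/9 + 2 = 11/9)
Y(W, K) = 17/3 (Y(W, K) = -7/3 + 8 = 17/3)
a = 5356/51 (a = 105 + 1/51 = 5356/51 ≈ 105.02)
o(p) = 5356/51
√(24421 + o(Y(1, I(-4, -4)))) = √(24421 + 5356/51) = √(1250827/51) = √63792177/51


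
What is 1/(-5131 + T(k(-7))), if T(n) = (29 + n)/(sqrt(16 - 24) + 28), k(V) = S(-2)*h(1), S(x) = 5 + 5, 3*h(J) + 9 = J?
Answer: -5224740/26807709943 + 6*I*sqrt(2)/26807709943 ≈ -0.0001949 + 3.1652e-10*I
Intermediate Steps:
h(J) = -3 + J/3
S(x) = 10
k(V) = -80/3 (k(V) = 10*(-3 + (1/3)*1) = 10*(-3 + 1/3) = 10*(-8/3) = -80/3)
T(n) = (29 + n)/(28 + 2*I*sqrt(2)) (T(n) = (29 + n)/(sqrt(-8) + 28) = (29 + n)/(2*I*sqrt(2) + 28) = (29 + n)/(28 + 2*I*sqrt(2)))
1/(-5131 + T(k(-7))) = 1/(-5131 + (203/198 + (7/198)*(-80/3) - 29*I*sqrt(2)/396 - 1/396*I*(-80/3)*sqrt(2))) = 1/(-5131 + (203/198 - 280/297 - 29*I*sqrt(2)/396 + 20*I*sqrt(2)/297)) = 1/(-5131 + (49/594 - 7*I*sqrt(2)/1188)) = 1/(-3047765/594 - 7*I*sqrt(2)/1188)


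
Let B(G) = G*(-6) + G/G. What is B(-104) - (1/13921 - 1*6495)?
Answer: 99117519/13921 ≈ 7120.0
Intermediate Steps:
B(G) = 1 - 6*G (B(G) = -6*G + 1 = 1 - 6*G)
B(-104) - (1/13921 - 1*6495) = (1 - 6*(-104)) - (1/13921 - 1*6495) = (1 + 624) - (1/13921 - 6495) = 625 - 1*(-90416894/13921) = 625 + 90416894/13921 = 99117519/13921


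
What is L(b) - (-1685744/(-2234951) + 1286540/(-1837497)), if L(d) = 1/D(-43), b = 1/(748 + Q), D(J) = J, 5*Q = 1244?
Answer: -333198296011/4307043355581 ≈ -0.077361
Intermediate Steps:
Q = 1244/5 (Q = (⅕)*1244 = 1244/5 ≈ 248.80)
b = 5/4984 (b = 1/(748 + 1244/5) = 1/(4984/5) = 5/4984 ≈ 0.0010032)
L(d) = -1/43 (L(d) = 1/(-43) = -1/43)
L(b) - (-1685744/(-2234951) + 1286540/(-1837497)) = -1/43 - (-1685744/(-2234951) + 1286540/(-1837497)) = -1/43 - (-1685744*(-1/2234951) + 1286540*(-1/1837497)) = -1/43 - (1685744/2234951 - 1286540/1837497) = -1/43 - 1*5419406908/100163798967 = -1/43 - 5419406908/100163798967 = -333198296011/4307043355581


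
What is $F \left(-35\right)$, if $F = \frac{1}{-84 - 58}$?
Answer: $\frac{35}{142} \approx 0.24648$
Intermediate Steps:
$F = - \frac{1}{142}$ ($F = \frac{1}{-142} = - \frac{1}{142} \approx -0.0070423$)
$F \left(-35\right) = \left(- \frac{1}{142}\right) \left(-35\right) = \frac{35}{142}$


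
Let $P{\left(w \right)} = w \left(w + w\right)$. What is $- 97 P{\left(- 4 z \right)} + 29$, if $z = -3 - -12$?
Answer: $-251395$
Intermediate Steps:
$z = 9$ ($z = -3 + 12 = 9$)
$P{\left(w \right)} = 2 w^{2}$ ($P{\left(w \right)} = w 2 w = 2 w^{2}$)
$- 97 P{\left(- 4 z \right)} + 29 = - 97 \cdot 2 \left(\left(-4\right) 9\right)^{2} + 29 = - 97 \cdot 2 \left(-36\right)^{2} + 29 = - 97 \cdot 2 \cdot 1296 + 29 = \left(-97\right) 2592 + 29 = -251424 + 29 = -251395$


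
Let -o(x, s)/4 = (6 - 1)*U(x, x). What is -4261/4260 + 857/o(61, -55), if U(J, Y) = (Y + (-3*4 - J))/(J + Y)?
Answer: 740629/1704 ≈ 434.64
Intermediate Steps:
U(J, Y) = (-12 + Y - J)/(J + Y) (U(J, Y) = (Y + (-12 - J))/(J + Y) = (-12 + Y - J)/(J + Y))
o(x, s) = 120/x (o(x, s) = -4*(6 - 1)*(-12 + x - x)/(x + x) = -20*-12/(2*x) = -20*(1/(2*x))*(-12) = -20*(-6/x) = -(-120)/x = 120/x)
-4261/4260 + 857/o(61, -55) = -4261/4260 + 857/((120/61)) = -4261*1/4260 + 857/((120*(1/61))) = -4261/4260 + 857/(120/61) = -4261/4260 + 857*(61/120) = -4261/4260 + 52277/120 = 740629/1704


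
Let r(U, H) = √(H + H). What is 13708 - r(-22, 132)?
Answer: 13708 - 2*√66 ≈ 13692.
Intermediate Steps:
r(U, H) = √2*√H (r(U, H) = √(2*H) = √2*√H)
13708 - r(-22, 132) = 13708 - √2*√132 = 13708 - √2*2*√33 = 13708 - 2*√66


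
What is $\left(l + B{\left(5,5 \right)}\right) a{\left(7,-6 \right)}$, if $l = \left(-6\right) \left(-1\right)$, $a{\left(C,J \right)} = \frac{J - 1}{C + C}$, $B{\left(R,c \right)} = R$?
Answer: $- \frac{11}{2} \approx -5.5$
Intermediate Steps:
$a{\left(C,J \right)} = \frac{-1 + J}{2 C}$
$l = 6$
$\left(l + B{\left(5,5 \right)}\right) a{\left(7,-6 \right)} = \left(6 + 5\right) \frac{-1 - 6}{2 \cdot 7} = 11 \cdot \frac{1}{2} \cdot \frac{1}{7} \left(-7\right) = 11 \left(- \frac{1}{2}\right) = - \frac{11}{2}$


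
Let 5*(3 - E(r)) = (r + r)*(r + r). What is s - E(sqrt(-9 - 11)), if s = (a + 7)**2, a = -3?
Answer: -3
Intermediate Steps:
E(r) = 3 - 4*r**2/5 (E(r) = 3 - (r + r)*(r + r)/5 = 3 - 2*r*2*r/5 = 3 - 4*r**2/5)
s = 16 (s = (-3 + 7)**2 = 4**2 = 16)
s - E(sqrt(-9 - 11)) = 16 - (3 - 4*(sqrt(-9 - 11))**2/5) = 16 - (3 - 4*(sqrt(-20))**2/5) = 16 - (3 - 4*(2*I*sqrt(5))**2/5) = 16 - (3 - 4/5*(-20)) = 16 - (3 + 16) = 16 - 1*19 = 16 - 19 = -3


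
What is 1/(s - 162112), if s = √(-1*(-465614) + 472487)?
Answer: -162112/26279362443 - √938101/26279362443 ≈ -6.2056e-6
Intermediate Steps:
s = √938101 (s = √(465614 + 472487) = √938101 ≈ 968.56)
1/(s - 162112) = 1/(√938101 - 162112) = 1/(-162112 + √938101)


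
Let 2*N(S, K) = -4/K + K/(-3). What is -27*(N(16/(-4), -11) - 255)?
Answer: 150273/22 ≈ 6830.6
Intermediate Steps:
N(S, K) = -2/K - K/6 (N(S, K) = (-4/K + K/(-3))/2 = (-4/K + K*(-⅓))/2 = (-4/K - K/3)/2 = -2/K - K/6)
-27*(N(16/(-4), -11) - 255) = -27*((-2/(-11) - ⅙*(-11)) - 255) = -27*((-2*(-1/11) + 11/6) - 255) = -27*((2/11 + 11/6) - 255) = -27*(133/66 - 255) = -27*(-16697/66) = 150273/22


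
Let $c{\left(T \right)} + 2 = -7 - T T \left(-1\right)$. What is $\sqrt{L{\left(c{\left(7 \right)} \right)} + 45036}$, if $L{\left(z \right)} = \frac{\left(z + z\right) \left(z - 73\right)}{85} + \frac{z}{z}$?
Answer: $\frac{\sqrt{13006717}}{17} \approx 212.15$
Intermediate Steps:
$c{\left(T \right)} = -9 + T^{2}$ ($c{\left(T \right)} = -2 - \left(7 + T T \left(-1\right)\right) = -2 - \left(7 + T^{2} \left(-1\right)\right) = -2 - \left(7 - T^{2}\right) = -2 + \left(-7 + T^{2}\right) = -9 + T^{2}$)
$L{\left(z \right)} = 1 + \frac{2 z \left(-73 + z\right)}{85}$ ($L{\left(z \right)} = 2 z \left(-73 + z\right) \frac{1}{85} + 1 = \frac{2 z \left(-73 + z\right)}{85} + 1 = 1 + \frac{2 z \left(-73 + z\right)}{85}$)
$\sqrt{L{\left(c{\left(7 \right)} \right)} + 45036} = \sqrt{\left(1 - \frac{146 \left(-9 + 7^{2}\right)}{85} + \frac{2 \left(-9 + 7^{2}\right)^{2}}{85}\right) + 45036} = \sqrt{\left(1 - \frac{146 \left(-9 + 49\right)}{85} + \frac{2 \left(-9 + 49\right)^{2}}{85}\right) + 45036} = \sqrt{\left(1 - \frac{1168}{17} + \frac{2 \cdot 40^{2}}{85}\right) + 45036} = \sqrt{\left(1 - \frac{1168}{17} + \frac{2}{85} \cdot 1600\right) + 45036} = \sqrt{\left(1 - \frac{1168}{17} + \frac{640}{17}\right) + 45036} = \sqrt{- \frac{511}{17} + 45036} = \sqrt{\frac{765101}{17}} = \frac{\sqrt{13006717}}{17}$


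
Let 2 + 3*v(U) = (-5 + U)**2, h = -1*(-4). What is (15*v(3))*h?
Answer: 40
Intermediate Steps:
h = 4
v(U) = -2/3 + (-5 + U)**2/3
(15*v(3))*h = (15*(-2/3 + (-5 + 3)**2/3))*4 = (15*(-2/3 + (1/3)*(-2)**2))*4 = (15*(-2/3 + (1/3)*4))*4 = (15*(-2/3 + 4/3))*4 = (15*(2/3))*4 = 10*4 = 40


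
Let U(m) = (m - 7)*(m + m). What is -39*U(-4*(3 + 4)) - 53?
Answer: -76493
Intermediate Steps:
U(m) = 2*m*(-7 + m) (U(m) = (-7 + m)*(2*m) = 2*m*(-7 + m))
-39*U(-4*(3 + 4)) - 53 = -78*(-4*(3 + 4))*(-7 - 4*(3 + 4)) - 53 = -78*(-4*7)*(-7 - 4*7) - 53 = -78*(-28)*(-7 - 28) - 53 = -78*(-28)*(-35) - 53 = -39*1960 - 53 = -76440 - 53 = -76493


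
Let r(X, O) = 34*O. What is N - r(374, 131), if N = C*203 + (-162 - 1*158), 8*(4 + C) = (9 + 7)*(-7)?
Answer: -8428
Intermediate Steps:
C = -18 (C = -4 + ((9 + 7)*(-7))/8 = -4 + (16*(-7))/8 = -4 + (1/8)*(-112) = -4 - 14 = -18)
N = -3974 (N = -18*203 + (-162 - 1*158) = -3654 + (-162 - 158) = -3654 - 320 = -3974)
N - r(374, 131) = -3974 - 34*131 = -3974 - 1*4454 = -3974 - 4454 = -8428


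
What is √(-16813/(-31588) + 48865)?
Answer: √12189528327401/15794 ≈ 221.06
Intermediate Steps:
√(-16813/(-31588) + 48865) = √(-16813*(-1/31588) + 48865) = √(16813/31588 + 48865) = √(1543564433/31588) = √12189528327401/15794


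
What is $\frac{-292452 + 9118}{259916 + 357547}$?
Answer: $- \frac{283334}{617463} \approx -0.45887$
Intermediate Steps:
$\frac{-292452 + 9118}{259916 + 357547} = - \frac{283334}{617463}$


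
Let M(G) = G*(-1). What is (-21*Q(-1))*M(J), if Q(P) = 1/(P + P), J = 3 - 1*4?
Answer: 21/2 ≈ 10.500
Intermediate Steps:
J = -1 (J = 3 - 4 = -1)
Q(P) = 1/(2*P)
M(G) = -G
(-21*Q(-1))*M(J) = (-21/(2*(-1)))*(-1*(-1)) = -21*(-1)/2*1 = -21*(-1/2)*1 = (21/2)*1 = 21/2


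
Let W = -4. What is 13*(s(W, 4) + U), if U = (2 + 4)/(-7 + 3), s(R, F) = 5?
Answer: 91/2 ≈ 45.500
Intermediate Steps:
U = -3/2 (U = 6/(-4) = 6*(-1/4) = -3/2 ≈ -1.5000)
13*(s(W, 4) + U) = 13*(5 - 3/2) = 13*(7/2) = 91/2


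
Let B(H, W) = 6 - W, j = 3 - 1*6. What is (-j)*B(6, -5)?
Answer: 33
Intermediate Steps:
j = -3 (j = 3 - 6 = -3)
(-j)*B(6, -5) = (-1*(-3))*(6 - 1*(-5)) = 3*(6 + 5) = 3*11 = 33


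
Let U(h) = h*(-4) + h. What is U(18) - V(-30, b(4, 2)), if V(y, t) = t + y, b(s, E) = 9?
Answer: -33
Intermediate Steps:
U(h) = -3*h (U(h) = -4*h + h = -3*h)
U(18) - V(-30, b(4, 2)) = -3*18 - (9 - 30) = -54 - 1*(-21) = -54 + 21 = -33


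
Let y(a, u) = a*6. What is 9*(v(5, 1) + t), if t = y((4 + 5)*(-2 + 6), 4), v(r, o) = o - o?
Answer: 1944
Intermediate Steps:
v(r, o) = 0
y(a, u) = 6*a
t = 216 (t = 6*((4 + 5)*(-2 + 6)) = 6*(9*4) = 6*36 = 216)
9*(v(5, 1) + t) = 9*(0 + 216) = 9*216 = 1944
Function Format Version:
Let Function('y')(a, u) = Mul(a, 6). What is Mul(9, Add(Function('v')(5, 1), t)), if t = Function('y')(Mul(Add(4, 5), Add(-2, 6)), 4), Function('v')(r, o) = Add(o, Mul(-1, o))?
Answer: 1944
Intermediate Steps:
Function('v')(r, o) = 0
Function('y')(a, u) = Mul(6, a)
t = 216 (t = Mul(6, Mul(Add(4, 5), Add(-2, 6))) = Mul(6, Mul(9, 4)) = Mul(6, 36) = 216)
Mul(9, Add(Function('v')(5, 1), t)) = Mul(9, Add(0, 216)) = Mul(9, 216) = 1944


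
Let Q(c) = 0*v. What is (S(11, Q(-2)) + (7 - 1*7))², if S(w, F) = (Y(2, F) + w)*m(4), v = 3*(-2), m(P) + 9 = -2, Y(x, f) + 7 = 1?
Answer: 3025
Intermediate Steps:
Y(x, f) = -6 (Y(x, f) = -7 + 1 = -6)
m(P) = -11 (m(P) = -9 - 2 = -11)
v = -6
Q(c) = 0 (Q(c) = 0*(-6) = 0)
S(w, F) = 66 - 11*w (S(w, F) = (-6 + w)*(-11) = 66 - 11*w)
(S(11, Q(-2)) + (7 - 1*7))² = ((66 - 11*11) + (7 - 1*7))² = ((66 - 121) + (7 - 7))² = (-55 + 0)² = (-55)² = 3025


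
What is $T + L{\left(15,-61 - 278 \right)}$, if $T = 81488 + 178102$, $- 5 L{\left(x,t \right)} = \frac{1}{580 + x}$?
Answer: $\frac{772280249}{2975} \approx 2.5959 \cdot 10^{5}$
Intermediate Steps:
$L{\left(x,t \right)} = - \frac{1}{5 \left(580 + x\right)}$
$T = 259590$
$T + L{\left(15,-61 - 278 \right)} = 259590 - \frac{1}{2900 + 5 \cdot 15} = 259590 - \frac{1}{2900 + 75} = 259590 - \frac{1}{2975} = \frac{772280249}{2975}$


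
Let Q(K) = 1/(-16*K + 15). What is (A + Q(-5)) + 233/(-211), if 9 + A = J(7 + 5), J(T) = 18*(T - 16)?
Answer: -1645569/20045 ≈ -82.094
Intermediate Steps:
J(T) = -288 + 18*T (J(T) = 18*(-16 + T) = -288 + 18*T)
A = -81 (A = -9 + (-288 + 18*(7 + 5)) = -9 + (-288 + 18*12) = -9 + (-288 + 216) = -9 - 72 = -81)
Q(K) = 1/(15 - 16*K)
(A + Q(-5)) + 233/(-211) = (-81 - 1/(-15 + 16*(-5))) + 233/(-211) = (-81 - 1/(-15 - 80)) + 233*(-1/211) = (-81 - 1/(-95)) - 233/211 = (-81 - 1*(-1/95)) - 233/211 = (-81 + 1/95) - 233/211 = -7694/95 - 233/211 = -1645569/20045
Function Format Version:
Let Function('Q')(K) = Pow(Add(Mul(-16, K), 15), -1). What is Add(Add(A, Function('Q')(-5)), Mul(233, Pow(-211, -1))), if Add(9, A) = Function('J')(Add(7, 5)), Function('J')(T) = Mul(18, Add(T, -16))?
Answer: Rational(-1645569, 20045) ≈ -82.094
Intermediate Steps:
Function('J')(T) = Add(-288, Mul(18, T)) (Function('J')(T) = Mul(18, Add(-16, T)) = Add(-288, Mul(18, T)))
A = -81 (A = Add(-9, Add(-288, Mul(18, Add(7, 5)))) = Add(-9, Add(-288, Mul(18, 12))) = Add(-9, Add(-288, 216)) = Add(-9, -72) = -81)
Function('Q')(K) = Pow(Add(15, Mul(-16, K)), -1)
Add(Add(A, Function('Q')(-5)), Mul(233, Pow(-211, -1))) = Add(Add(-81, Mul(-1, Pow(Add(-15, Mul(16, -5)), -1))), Mul(233, Pow(-211, -1))) = Add(Add(-81, Mul(-1, Pow(Add(-15, -80), -1))), Mul(233, Rational(-1, 211))) = Add(Add(-81, Mul(-1, Pow(-95, -1))), Rational(-233, 211)) = Add(Add(-81, Mul(-1, Rational(-1, 95))), Rational(-233, 211)) = Add(Add(-81, Rational(1, 95)), Rational(-233, 211)) = Add(Rational(-7694, 95), Rational(-233, 211)) = Rational(-1645569, 20045)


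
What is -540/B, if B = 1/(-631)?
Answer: 340740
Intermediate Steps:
B = -1/631 ≈ -0.0015848
-540/B = -540/(-1/631) = -540*(-631) = 340740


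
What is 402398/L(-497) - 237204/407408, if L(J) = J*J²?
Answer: -7320981753469/12503705251996 ≈ -0.58550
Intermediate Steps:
L(J) = J³
402398/L(-497) - 237204/407408 = 402398/((-497)³) - 237204/407408 = 402398/(-122763473) - 237204*1/407408 = 402398*(-1/122763473) - 59301/101852 = -402398/122763473 - 59301/101852 = -7320981753469/12503705251996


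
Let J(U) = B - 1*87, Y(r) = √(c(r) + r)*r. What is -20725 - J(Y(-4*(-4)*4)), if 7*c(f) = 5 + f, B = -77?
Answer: -20561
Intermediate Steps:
c(f) = 5/7 + f/7 (c(f) = (5 + f)/7 = 5/7 + f/7)
Y(r) = r*√(5/7 + 8*r/7) (Y(r) = √((5/7 + r/7) + r)*r = √(5/7 + 8*r/7)*r = r*√(5/7 + 8*r/7))
J(U) = -164 (J(U) = -77 - 1*87 = -77 - 87 = -164)
-20725 - J(Y(-4*(-4)*4)) = -20725 - 1*(-164) = -20725 + 164 = -20561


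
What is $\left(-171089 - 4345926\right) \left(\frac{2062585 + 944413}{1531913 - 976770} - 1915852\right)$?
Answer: $\frac{4804156312740543570}{555143} \approx 8.6539 \cdot 10^{12}$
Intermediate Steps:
$\left(-171089 - 4345926\right) \left(\frac{2062585 + 944413}{1531913 - 976770} - 1915852\right) = - 4517015 \left(\frac{3006998}{555143} - 1915852\right) = \left(-4517015\right) \left(- \frac{1063568819838}{555143}\right) = \frac{4804156312740543570}{555143}$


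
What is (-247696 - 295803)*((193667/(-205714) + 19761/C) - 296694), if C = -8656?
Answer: 143569878815998010299/890330192 ≈ 1.6125e+11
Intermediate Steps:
(-247696 - 295803)*((193667/(-205714) + 19761/C) - 296694) = (-247696 - 295803)*((193667/(-205714) + 19761/(-8656)) - 296694) = -543499*((193667*(-1/205714) + 19761*(-1/8656)) - 296694) = -543499*((-193667/205714 - 19761/8656) - 296694) = -543499*(-2870747953/890330192 - 296694) = -543499*(-264158496733201/890330192) = 143569878815998010299/890330192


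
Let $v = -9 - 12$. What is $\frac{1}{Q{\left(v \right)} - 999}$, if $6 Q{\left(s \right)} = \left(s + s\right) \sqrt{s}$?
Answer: $\frac{i}{- 999 i + 7 \sqrt{21}} \approx -0.00099997 + 3.2109 \cdot 10^{-5} i$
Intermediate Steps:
$v = -21$ ($v = -9 - 12 = -21$)
$Q{\left(s \right)} = \frac{s^{\frac{3}{2}}}{3}$ ($Q{\left(s \right)} = \frac{\left(s + s\right) \sqrt{s}}{6} = \frac{2 s \sqrt{s}}{6} = \frac{2 s^{\frac{3}{2}}}{6} = \frac{s^{\frac{3}{2}}}{3}$)
$\frac{1}{Q{\left(v \right)} - 999} = \frac{1}{\frac{\left(-21\right)^{\frac{3}{2}}}{3} - 999} = \frac{1}{\frac{\left(-21\right) i \sqrt{21}}{3} - 999} = \frac{1}{- 7 i \sqrt{21} - 999} = \frac{1}{-999 - 7 i \sqrt{21}}$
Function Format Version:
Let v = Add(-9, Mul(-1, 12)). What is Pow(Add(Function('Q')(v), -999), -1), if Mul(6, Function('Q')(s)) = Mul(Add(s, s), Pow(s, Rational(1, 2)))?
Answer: Mul(I, Pow(Add(Mul(-999, I), Mul(7, Pow(21, Rational(1, 2)))), -1)) ≈ Add(-0.00099997, Mul(3.2109e-5, I))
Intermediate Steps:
v = -21 (v = Add(-9, -12) = -21)
Function('Q')(s) = Mul(Rational(1, 3), Pow(s, Rational(3, 2))) (Function('Q')(s) = Mul(Rational(1, 6), Mul(Add(s, s), Pow(s, Rational(1, 2)))) = Mul(Rational(1, 6), Mul(Mul(2, s), Pow(s, Rational(1, 2)))) = Mul(Rational(1, 6), Mul(2, Pow(s, Rational(3, 2)))) = Mul(Rational(1, 3), Pow(s, Rational(3, 2))))
Pow(Add(Function('Q')(v), -999), -1) = Pow(Add(Mul(Rational(1, 3), Pow(-21, Rational(3, 2))), -999), -1) = Pow(Add(Mul(Rational(1, 3), Mul(-21, I, Pow(21, Rational(1, 2)))), -999), -1) = Pow(Add(Mul(-7, I, Pow(21, Rational(1, 2))), -999), -1) = Pow(Add(-999, Mul(-7, I, Pow(21, Rational(1, 2)))), -1)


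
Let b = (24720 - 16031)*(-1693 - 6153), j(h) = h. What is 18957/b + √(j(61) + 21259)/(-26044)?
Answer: -18957/68173894 - √5330/13022 ≈ -0.0058845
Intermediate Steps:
b = -68173894 (b = 8689*(-7846) = -68173894)
18957/b + √(j(61) + 21259)/(-26044) = 18957/(-68173894) + √(61 + 21259)/(-26044) = 18957*(-1/68173894) + √21320*(-1/26044) = -18957/68173894 + (2*√5330)*(-1/26044) = -18957/68173894 - √5330/13022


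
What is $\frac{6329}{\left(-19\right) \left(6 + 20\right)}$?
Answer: $- \frac{6329}{494} \approx -12.812$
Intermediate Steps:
$\frac{6329}{\left(-19\right) \left(6 + 20\right)} = \frac{6329}{\left(-19\right) 26} = \frac{6329}{-494} = 6329 \left(- \frac{1}{494}\right) = - \frac{6329}{494}$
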